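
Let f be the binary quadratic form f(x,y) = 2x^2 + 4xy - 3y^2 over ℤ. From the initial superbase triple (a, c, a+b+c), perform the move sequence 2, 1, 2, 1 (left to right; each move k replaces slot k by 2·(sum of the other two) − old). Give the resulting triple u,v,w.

start (2,-3,3) = (f(1,0),f(0,1),f(1,1))
replace slot 2: 2·(2+3) − (-3) = 13 → (2,13,3)
replace slot 1: 2·(13+3) − 2 = 30 → (30,13,3)
replace slot 2: 2·(30+3) − 13 = 53 → (30,53,3)
replace slot 1: 2·(53+3) − 30 = 82 → (82,53,3)

82,53,3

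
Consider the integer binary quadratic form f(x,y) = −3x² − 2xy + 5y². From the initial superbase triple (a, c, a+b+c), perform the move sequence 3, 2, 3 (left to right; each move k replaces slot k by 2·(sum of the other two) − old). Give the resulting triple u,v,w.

start (-3,5,0) = (f(1,0),f(0,1),f(1,1))
replace slot 3: 2·((-3)+5) − 0 = 4 → (-3,5,4)
replace slot 2: 2·((-3)+4) − 5 = -3 → (-3,-3,4)
replace slot 3: 2·((-3)+(-3)) − 4 = -16 → (-3,-3,-16)

-3,-3,-16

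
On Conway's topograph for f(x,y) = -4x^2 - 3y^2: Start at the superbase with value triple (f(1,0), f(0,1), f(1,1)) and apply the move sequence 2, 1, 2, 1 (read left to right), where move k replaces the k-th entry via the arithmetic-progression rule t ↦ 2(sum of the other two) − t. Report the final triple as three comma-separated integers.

start (-4,-3,-7) = (f(1,0),f(0,1),f(1,1))
replace slot 2: 2·((-4)+(-7)) − (-3) = -19 → (-4,-19,-7)
replace slot 1: 2·((-19)+(-7)) − (-4) = -48 → (-48,-19,-7)
replace slot 2: 2·((-48)+(-7)) − (-19) = -91 → (-48,-91,-7)
replace slot 1: 2·((-91)+(-7)) − (-48) = -148 → (-148,-91,-7)

-148,-91,-7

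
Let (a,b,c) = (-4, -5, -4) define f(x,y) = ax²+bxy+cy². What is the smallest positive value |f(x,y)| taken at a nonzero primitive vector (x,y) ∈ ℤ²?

translate: b→-3 (≡5 mod 8), so (4,5,4)→(4,-3,3)
flip: (4,-3,3)→(3,3,4)
reduced (well bottom): (3,3,4) with a≤c, −a<b≤a
well minimum |f| = |-3| = 3 (negative-definite)

3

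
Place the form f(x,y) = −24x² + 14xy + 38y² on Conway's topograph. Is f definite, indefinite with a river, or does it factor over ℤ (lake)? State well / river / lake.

D = b²−4ac = 14² − 4·(-24)·38 = 3844
D = 62² is a perfect square ⇒ form factors over ℤ ⇒ lakes

lake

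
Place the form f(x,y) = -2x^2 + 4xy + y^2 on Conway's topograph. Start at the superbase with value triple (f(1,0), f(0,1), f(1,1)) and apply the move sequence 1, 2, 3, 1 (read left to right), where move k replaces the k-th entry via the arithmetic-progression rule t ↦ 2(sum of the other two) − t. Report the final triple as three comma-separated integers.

start (-2,1,3) = (f(1,0),f(0,1),f(1,1))
replace slot 1: 2·(1+3) − (-2) = 10 → (10,1,3)
replace slot 2: 2·(10+3) − 1 = 25 → (10,25,3)
replace slot 3: 2·(10+25) − 3 = 67 → (10,25,67)
replace slot 1: 2·(25+67) − 10 = 174 → (174,25,67)

174,25,67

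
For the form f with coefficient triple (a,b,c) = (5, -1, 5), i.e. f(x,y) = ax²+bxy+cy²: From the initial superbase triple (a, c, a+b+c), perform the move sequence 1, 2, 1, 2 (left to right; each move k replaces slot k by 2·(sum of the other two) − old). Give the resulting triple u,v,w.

start (5,5,9) = (f(1,0),f(0,1),f(1,1))
replace slot 1: 2·(5+9) − 5 = 23 → (23,5,9)
replace slot 2: 2·(23+9) − 5 = 59 → (23,59,9)
replace slot 1: 2·(59+9) − 23 = 113 → (113,59,9)
replace slot 2: 2·(113+9) − 59 = 185 → (113,185,9)

113,185,9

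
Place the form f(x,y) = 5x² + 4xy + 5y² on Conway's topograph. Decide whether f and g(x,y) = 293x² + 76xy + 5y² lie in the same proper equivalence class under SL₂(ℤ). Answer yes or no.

D₁ = -84, D₂ = -84
f: reduced (well bottom): (5,4,5) with a≤c, −a<b≤a
g: flip: (293,76,5)→(5,-76,293)
g: translate: b→4 (≡-76 mod 10), so (5,-76,293)→(5,4,5)
g: reduced (well bottom): (5,4,5) with a≤c, −a<b≤a
reduced forms (5, 4, 5) vs (5, 4, 5) ⇒ equivalent

yes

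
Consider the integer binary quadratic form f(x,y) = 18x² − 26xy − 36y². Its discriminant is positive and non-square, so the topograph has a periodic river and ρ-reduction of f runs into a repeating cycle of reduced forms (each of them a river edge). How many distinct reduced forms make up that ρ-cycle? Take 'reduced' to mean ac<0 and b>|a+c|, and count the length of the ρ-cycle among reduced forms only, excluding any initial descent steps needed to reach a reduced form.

D = 3268, ⌊√D⌋ = 57
descent: ρ → (-36,26,18)  [lands on river]
river: ρ → (18,46,-16)
river: ρ → (-16,50,12)
river: ρ → (12,46,-24)
river: ρ → (-24,50,8)
river: ρ → (8,46,-36)
ρ-cycle length = 6 (tail of 1 descent step not counted)

6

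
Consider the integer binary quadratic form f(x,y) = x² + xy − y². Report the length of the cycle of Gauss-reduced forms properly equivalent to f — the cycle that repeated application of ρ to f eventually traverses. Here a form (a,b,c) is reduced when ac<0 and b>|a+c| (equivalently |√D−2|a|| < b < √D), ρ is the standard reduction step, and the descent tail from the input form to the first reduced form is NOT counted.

D = 5, ⌊√D⌋ = 2
river: ρ → (-1,1,1)
river: ρ → (1,1,-1)
ρ-cycle length = 2 (tail of 0 descent steps not counted)

2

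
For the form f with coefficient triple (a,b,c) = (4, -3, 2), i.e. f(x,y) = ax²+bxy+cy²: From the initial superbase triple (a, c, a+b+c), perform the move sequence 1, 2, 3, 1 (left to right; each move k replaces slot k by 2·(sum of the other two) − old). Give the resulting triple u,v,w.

start (4,2,3) = (f(1,0),f(0,1),f(1,1))
replace slot 1: 2·(2+3) − 4 = 6 → (6,2,3)
replace slot 2: 2·(6+3) − 2 = 16 → (6,16,3)
replace slot 3: 2·(6+16) − 3 = 41 → (6,16,41)
replace slot 1: 2·(16+41) − 6 = 108 → (108,16,41)

108,16,41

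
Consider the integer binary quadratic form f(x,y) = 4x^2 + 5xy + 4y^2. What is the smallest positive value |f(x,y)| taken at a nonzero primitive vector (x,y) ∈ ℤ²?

translate: b→-3 (≡5 mod 8), so (4,5,4)→(4,-3,3)
flip: (4,-3,3)→(3,3,4)
reduced (well bottom): (3,3,4) with a≤c, −a<b≤a
well minimum = a = 3

3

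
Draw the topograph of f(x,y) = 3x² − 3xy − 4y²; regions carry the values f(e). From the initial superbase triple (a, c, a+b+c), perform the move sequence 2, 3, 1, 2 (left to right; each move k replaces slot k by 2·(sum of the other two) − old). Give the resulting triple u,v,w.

start (3,-4,-4) = (f(1,0),f(0,1),f(1,1))
replace slot 2: 2·(3+(-4)) − (-4) = 2 → (3,2,-4)
replace slot 3: 2·(3+2) − (-4) = 14 → (3,2,14)
replace slot 1: 2·(2+14) − 3 = 29 → (29,2,14)
replace slot 2: 2·(29+14) − 2 = 84 → (29,84,14)

29,84,14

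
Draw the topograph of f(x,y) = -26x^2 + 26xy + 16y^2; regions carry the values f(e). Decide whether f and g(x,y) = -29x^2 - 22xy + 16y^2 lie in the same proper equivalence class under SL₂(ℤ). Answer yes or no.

D₁ = 2340, D₂ = 2340
river cycle of f (length 10): (16, 38, -14), (-14, 46, 4), (4, 42, -36), (-36, 30, 10), (10, 30, -36), (-36, 42, 4), (4, 46, -14), (-14, 38, 16), (16, 26, -26), (-26, 26, 16)
river cycle of g (length 8): (16, 22, -29), (-29, 36, 9), (9, 36, -29), (-29, 22, 16), (16, 42, -9), (-9, 48, 1), (1, 48, -9), (-9, 42, 16)
cycles differ ⇒ inequivalent

no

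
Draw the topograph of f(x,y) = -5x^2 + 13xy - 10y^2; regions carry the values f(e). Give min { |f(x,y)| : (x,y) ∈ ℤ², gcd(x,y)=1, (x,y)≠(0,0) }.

translate: b→-3 (≡-13 mod 10), so (5,-13,10)→(5,-3,2)
flip: (5,-3,2)→(2,3,5)
translate: b→-1 (≡3 mod 4), so (2,3,5)→(2,-1,4)
reduced (well bottom): (2,-1,4) with a≤c, −a<b≤a
well minimum |f| = |-2| = 2 (negative-definite)

2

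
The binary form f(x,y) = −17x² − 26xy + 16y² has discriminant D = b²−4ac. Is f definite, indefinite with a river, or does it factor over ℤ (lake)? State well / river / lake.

D = b²−4ac = (-26)² − 4·(-17)·16 = 1764
D = 42² is a perfect square ⇒ form factors over ℤ ⇒ lakes

lake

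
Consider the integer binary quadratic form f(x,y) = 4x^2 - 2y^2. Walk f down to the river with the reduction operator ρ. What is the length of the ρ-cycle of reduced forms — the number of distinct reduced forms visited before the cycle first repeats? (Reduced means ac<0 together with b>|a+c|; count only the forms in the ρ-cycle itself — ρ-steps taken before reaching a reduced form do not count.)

D = 32, ⌊√D⌋ = 5
descent: ρ → (-2,4,2)  [lands on river]
river: ρ → (2,4,-2)
ρ-cycle length = 2 (tail of 1 descent step not counted)

2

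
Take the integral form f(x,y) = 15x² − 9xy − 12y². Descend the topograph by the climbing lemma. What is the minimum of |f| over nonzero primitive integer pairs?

descent: ρ → (-12,9,15)  [lands on river]
river: ρ → (15,21,-6)
river: ρ → (-6,27,3)
river: ρ → (3,27,-6)
river: ρ → (-6,21,15)
river: ρ → (15,9,-12)
river: ρ → (-12,15,12)
river: ρ → (12,9,-15)
river: ρ → (-15,21,6)
river: ρ → (6,27,-3)
river: ρ → (-3,27,6)
river: ρ → (6,21,-15)
river: ρ → (-15,9,12)
river: ρ → (12,15,-12)
closes: descent 1, river 14
min |a| on river = 3

3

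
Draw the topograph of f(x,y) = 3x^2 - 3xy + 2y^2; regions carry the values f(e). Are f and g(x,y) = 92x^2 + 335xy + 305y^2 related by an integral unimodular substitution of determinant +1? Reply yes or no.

D₁ = -15, D₂ = -15
f: translate: b→3 (≡-3 mod 6), so (3,-3,2)→(3,3,2)
f: flip: (3,3,2)→(2,-3,3)
f: translate: b→1 (≡-3 mod 4), so (2,-3,3)→(2,1,2)
f: reduced (well bottom): (2,1,2) with a≤c, −a<b≤a
g: translate: b→-33 (≡335 mod 184), so (92,335,305)→(92,-33,3)
g: flip: (92,-33,3)→(3,33,92)
g: translate: b→3 (≡33 mod 6), so (3,33,92)→(3,3,2)
g: flip: (3,3,2)→(2,-3,3)
g: translate: b→1 (≡-3 mod 4), so (2,-3,3)→(2,1,2)
g: reduced (well bottom): (2,1,2) with a≤c, −a<b≤a
reduced forms (2, 1, 2) vs (2, 1, 2) ⇒ equivalent

yes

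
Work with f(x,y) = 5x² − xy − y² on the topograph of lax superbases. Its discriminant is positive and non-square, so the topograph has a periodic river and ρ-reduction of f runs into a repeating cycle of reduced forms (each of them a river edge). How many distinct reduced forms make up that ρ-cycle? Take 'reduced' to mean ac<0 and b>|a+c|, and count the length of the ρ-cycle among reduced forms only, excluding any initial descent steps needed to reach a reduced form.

D = 21, ⌊√D⌋ = 4
descent: ρ → (-1,3,3)  [lands on river]
river: ρ → (3,3,-1)
ρ-cycle length = 2 (tail of 1 descent step not counted)

2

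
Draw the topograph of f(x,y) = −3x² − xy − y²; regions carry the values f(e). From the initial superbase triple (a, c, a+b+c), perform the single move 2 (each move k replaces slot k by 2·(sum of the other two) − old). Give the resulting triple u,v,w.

start (-3,-1,-5) = (f(1,0),f(0,1),f(1,1))
replace slot 2: 2·((-3)+(-5)) − (-1) = -15 → (-3,-15,-5)

-3,-15,-5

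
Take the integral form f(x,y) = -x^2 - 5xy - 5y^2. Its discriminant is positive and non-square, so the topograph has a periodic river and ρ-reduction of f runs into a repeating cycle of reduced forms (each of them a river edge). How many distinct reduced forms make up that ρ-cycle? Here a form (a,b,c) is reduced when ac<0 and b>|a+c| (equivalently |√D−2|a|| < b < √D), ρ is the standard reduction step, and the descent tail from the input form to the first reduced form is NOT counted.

D = 5, ⌊√D⌋ = 2
descent: ρ → (-5,5,-1)
descent: ρ → (-1,1,1)  [lands on river]
river: ρ → (1,1,-1)
ρ-cycle length = 2 (tail of 2 descent steps not counted)

2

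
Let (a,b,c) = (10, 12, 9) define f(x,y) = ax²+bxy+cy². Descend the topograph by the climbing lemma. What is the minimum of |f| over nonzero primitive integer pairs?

translate: b→-8 (≡12 mod 20), so (10,12,9)→(10,-8,7)
flip: (10,-8,7)→(7,8,10)
translate: b→-6 (≡8 mod 14), so (7,8,10)→(7,-6,9)
reduced (well bottom): (7,-6,9) with a≤c, −a<b≤a
well minimum = a = 7

7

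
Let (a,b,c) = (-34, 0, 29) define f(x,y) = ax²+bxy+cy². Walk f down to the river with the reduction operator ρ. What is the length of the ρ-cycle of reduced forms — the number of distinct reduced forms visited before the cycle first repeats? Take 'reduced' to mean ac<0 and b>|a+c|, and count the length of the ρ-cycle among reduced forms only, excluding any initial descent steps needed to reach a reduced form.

D = 3944, ⌊√D⌋ = 62
descent: ρ → (29,58,-5)  [lands on river]
river: ρ → (-5,62,5)
river: ρ → (5,58,-29)
river: ρ → (-29,58,5)
river: ρ → (5,62,-5)
river: ρ → (-5,58,29)
ρ-cycle length = 6 (tail of 1 descent step not counted)

6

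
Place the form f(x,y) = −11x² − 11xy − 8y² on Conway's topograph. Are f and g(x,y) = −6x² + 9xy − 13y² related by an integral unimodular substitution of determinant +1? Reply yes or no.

D₁ = -231, D₂ = -231
f is negative-definite; reduce −f:
−f: flip: (11,11,8)→(8,-11,11)
−f: translate: b→5 (≡-11 mod 16), so (8,-11,11)→(8,5,8)
−f: reduced (well bottom): (8,5,8) with a≤c, −a<b≤a
flip sign back: reduced form of f is (-8,-5,-8)
g is negative-definite; reduce −g:
−g: translate: b→3 (≡-9 mod 12), so (6,-9,13)→(6,3,10)
−g: reduced (well bottom): (6,3,10) with a≤c, −a<b≤a
flip sign back: reduced form of g is (-6,-3,-10)
reduced forms (-8, -5, -8) vs (-6, -3, -10) ⇒ inequivalent

no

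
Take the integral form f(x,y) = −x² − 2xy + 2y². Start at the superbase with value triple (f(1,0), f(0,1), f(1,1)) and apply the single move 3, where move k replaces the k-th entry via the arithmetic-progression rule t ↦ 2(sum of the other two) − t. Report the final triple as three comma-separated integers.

start (-1,2,-1) = (f(1,0),f(0,1),f(1,1))
replace slot 3: 2·((-1)+2) − (-1) = 3 → (-1,2,3)

-1,2,3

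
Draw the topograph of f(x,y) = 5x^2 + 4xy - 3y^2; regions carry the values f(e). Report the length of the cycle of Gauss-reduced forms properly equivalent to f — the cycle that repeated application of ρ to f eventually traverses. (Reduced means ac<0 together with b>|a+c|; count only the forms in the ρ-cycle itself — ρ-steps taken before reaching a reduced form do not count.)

D = 76, ⌊√D⌋ = 8
river: ρ → (-3,8,1)
river: ρ → (1,8,-3)
river: ρ → (-3,4,5)
river: ρ → (5,6,-2)
river: ρ → (-2,6,5)
river: ρ → (5,4,-3)
ρ-cycle length = 6 (tail of 0 descent steps not counted)

6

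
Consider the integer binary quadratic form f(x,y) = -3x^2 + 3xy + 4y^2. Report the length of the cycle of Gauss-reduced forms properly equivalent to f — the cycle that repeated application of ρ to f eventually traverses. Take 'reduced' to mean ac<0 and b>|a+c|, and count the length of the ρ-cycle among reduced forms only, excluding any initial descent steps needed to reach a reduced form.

D = 57, ⌊√D⌋ = 7
river: ρ → (4,5,-2)
river: ρ → (-2,7,1)
river: ρ → (1,7,-2)
river: ρ → (-2,5,4)
river: ρ → (4,3,-3)
river: ρ → (-3,3,4)
ρ-cycle length = 6 (tail of 0 descent steps not counted)

6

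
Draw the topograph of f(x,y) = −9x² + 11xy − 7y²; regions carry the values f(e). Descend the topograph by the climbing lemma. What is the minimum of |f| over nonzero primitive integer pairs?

translate: b→7 (≡-11 mod 18), so (9,-11,7)→(9,7,5)
flip: (9,7,5)→(5,-7,9)
translate: b→3 (≡-7 mod 10), so (5,-7,9)→(5,3,7)
reduced (well bottom): (5,3,7) with a≤c, −a<b≤a
well minimum |f| = |-5| = 5 (negative-definite)

5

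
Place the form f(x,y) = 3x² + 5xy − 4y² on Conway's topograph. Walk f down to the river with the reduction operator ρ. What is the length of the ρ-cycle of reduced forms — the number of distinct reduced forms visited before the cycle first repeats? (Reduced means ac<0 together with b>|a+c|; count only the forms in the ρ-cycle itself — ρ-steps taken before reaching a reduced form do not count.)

D = 73, ⌊√D⌋ = 8
river: ρ → (-4,3,4)
river: ρ → (4,5,-3)
river: ρ → (-3,7,2)
river: ρ → (2,5,-6)
river: ρ → (-6,7,1)
river: ρ → (1,7,-6)
river: ρ → (-6,5,2)
river: ρ → (2,7,-3)
river: ρ → (-3,5,4)
river: ρ → (4,3,-4)
river: ρ → (-4,5,3)
river: ρ → (3,7,-2)
river: ρ → (-2,5,6)
river: ρ → (6,7,-1)
river: ρ → (-1,7,6)
river: ρ → (6,5,-2)
river: ρ → (-2,7,3)
river: ρ → (3,5,-4)
ρ-cycle length = 18 (tail of 0 descent steps not counted)

18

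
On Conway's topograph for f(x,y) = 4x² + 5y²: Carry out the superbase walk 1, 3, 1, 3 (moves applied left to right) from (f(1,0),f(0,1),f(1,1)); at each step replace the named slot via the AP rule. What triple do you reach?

start (4,5,9) = (f(1,0),f(0,1),f(1,1))
replace slot 1: 2·(5+9) − 4 = 24 → (24,5,9)
replace slot 3: 2·(24+5) − 9 = 49 → (24,5,49)
replace slot 1: 2·(5+49) − 24 = 84 → (84,5,49)
replace slot 3: 2·(84+5) − 49 = 129 → (84,5,129)

84,5,129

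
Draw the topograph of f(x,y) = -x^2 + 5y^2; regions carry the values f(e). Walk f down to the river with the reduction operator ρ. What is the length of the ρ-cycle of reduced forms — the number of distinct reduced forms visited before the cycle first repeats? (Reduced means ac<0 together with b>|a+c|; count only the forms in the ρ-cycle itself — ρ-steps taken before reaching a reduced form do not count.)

D = 20, ⌊√D⌋ = 4
descent: ρ → (5,0,-1)
descent: ρ → (-1,4,1)  [lands on river]
river: ρ → (1,4,-1)
ρ-cycle length = 2 (tail of 2 descent steps not counted)

2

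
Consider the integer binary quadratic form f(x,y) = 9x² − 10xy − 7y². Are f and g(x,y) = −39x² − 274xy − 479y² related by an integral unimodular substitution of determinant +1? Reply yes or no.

D₁ = 352, D₂ = 352
river cycle of f (length 6): (-7, 10, 9), (9, 8, -8), (-8, 8, 9), (9, 10, -7), (-7, 18, 1), (1, 18, -7)
river cycle of g (length 6): (-7, 18, 1), (1, 18, -7), (-7, 10, 9), (9, 8, -8), (-8, 8, 9), (9, 10, -7)
cycles coincide ⇒ equivalent

yes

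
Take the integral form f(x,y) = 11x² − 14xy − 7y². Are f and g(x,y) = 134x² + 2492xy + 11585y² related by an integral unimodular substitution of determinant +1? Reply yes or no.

D₁ = 504, D₂ = 504
river cycle of f (length 10): (-7, 14, 11), (11, 8, -10), (-10, 12, 9), (9, 6, -13), (-13, 20, 2), (2, 20, -13), (-13, 6, 9), (9, 12, -10), (-10, 8, 11), (11, 14, -7)
river cycle of g (length 10): (11, 8, -10), (-10, 12, 9), (9, 6, -13), (-13, 20, 2), (2, 20, -13), (-13, 6, 9), (9, 12, -10), (-10, 8, 11), (11, 14, -7), (-7, 14, 11)
cycles coincide ⇒ equivalent

yes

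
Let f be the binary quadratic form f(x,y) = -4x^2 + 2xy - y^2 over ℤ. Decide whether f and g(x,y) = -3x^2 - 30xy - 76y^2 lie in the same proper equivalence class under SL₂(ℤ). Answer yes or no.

D₁ = -12, D₂ = -12
f is negative-definite; reduce −f:
−f: flip: (4,-2,1)→(1,2,4)
−f: translate: b→0 (≡2 mod 2), so (1,2,4)→(1,0,3)
−f: reduced (well bottom): (1,0,3) with a≤c, −a<b≤a
flip sign back: reduced form of f is (-1,0,-3)
g is negative-definite; reduce −g:
−g: translate: b→0 (≡30 mod 6), so (3,30,76)→(3,0,1)
−g: flip: (3,0,1)→(1,0,3)
−g: reduced (well bottom): (1,0,3) with a≤c, −a<b≤a
flip sign back: reduced form of g is (-1,0,-3)
reduced forms (-1, 0, -3) vs (-1, 0, -3) ⇒ equivalent

yes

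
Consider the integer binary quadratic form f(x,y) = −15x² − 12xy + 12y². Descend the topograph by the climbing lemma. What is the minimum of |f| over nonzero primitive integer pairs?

descent: ρ → (12,12,-15)  [lands on river]
river: ρ → (-15,18,9)
river: ρ → (9,18,-15)
river: ρ → (-15,12,12)
closes: descent 1, river 4
min |a| on river = 9

9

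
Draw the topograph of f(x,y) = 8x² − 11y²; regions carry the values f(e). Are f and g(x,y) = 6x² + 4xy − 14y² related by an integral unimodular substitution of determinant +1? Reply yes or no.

D₁ = 352, D₂ = 352
river cycle of f (length 6): (8, 16, -3), (-3, 14, 13), (13, 12, -4), (-4, 12, 13), (13, 14, -3), (-3, 16, 8)
river cycle of g (length 6): (6, 16, -4), (-4, 16, 6), (6, 8, -12), (-12, 16, 2), (2, 16, -12), (-12, 8, 6)
cycles differ ⇒ inequivalent

no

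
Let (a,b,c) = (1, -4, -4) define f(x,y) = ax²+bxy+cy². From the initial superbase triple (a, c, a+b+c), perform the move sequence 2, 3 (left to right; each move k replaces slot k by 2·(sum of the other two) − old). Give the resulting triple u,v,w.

start (1,-4,-7) = (f(1,0),f(0,1),f(1,1))
replace slot 2: 2·(1+(-7)) − (-4) = -8 → (1,-8,-7)
replace slot 3: 2·(1+(-8)) − (-7) = -7 → (1,-8,-7)

1,-8,-7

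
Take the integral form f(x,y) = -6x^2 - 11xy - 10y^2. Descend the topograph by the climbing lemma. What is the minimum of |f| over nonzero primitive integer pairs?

translate: b→-1 (≡11 mod 12), so (6,11,10)→(6,-1,5)
flip: (6,-1,5)→(5,1,6)
reduced (well bottom): (5,1,6) with a≤c, −a<b≤a
well minimum |f| = |-5| = 5 (negative-definite)

5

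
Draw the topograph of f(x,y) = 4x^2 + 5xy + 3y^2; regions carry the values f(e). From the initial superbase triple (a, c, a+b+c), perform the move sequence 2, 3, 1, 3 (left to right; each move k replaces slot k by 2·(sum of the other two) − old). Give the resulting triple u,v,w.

start (4,3,12) = (f(1,0),f(0,1),f(1,1))
replace slot 2: 2·(4+12) − 3 = 29 → (4,29,12)
replace slot 3: 2·(4+29) − 12 = 54 → (4,29,54)
replace slot 1: 2·(29+54) − 4 = 162 → (162,29,54)
replace slot 3: 2·(162+29) − 54 = 328 → (162,29,328)

162,29,328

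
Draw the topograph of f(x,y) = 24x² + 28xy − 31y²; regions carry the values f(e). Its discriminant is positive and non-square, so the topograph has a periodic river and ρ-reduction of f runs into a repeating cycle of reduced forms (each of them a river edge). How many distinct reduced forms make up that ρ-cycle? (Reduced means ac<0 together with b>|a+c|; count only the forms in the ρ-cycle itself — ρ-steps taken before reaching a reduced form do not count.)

D = 3760, ⌊√D⌋ = 61
river: ρ → (-31,34,21)
river: ρ → (21,50,-15)
river: ρ → (-15,40,36)
river: ρ → (36,32,-19)
river: ρ → (-19,44,24)
river: ρ → (24,52,-11)
river: ρ → (-11,58,9)
river: ρ → (9,50,-35)
river: ρ → (-35,20,24)
river: ρ → (24,28,-31)
ρ-cycle length = 10 (tail of 0 descent steps not counted)

10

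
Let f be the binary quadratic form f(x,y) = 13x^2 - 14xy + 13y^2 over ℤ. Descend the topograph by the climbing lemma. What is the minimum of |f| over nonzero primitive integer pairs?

translate: b→12 (≡-14 mod 26), so (13,-14,13)→(13,12,12)
flip: (13,12,12)→(12,-12,13)
translate: b→12 (≡-12 mod 24), so (12,-12,13)→(12,12,13)
reduced (well bottom): (12,12,13) with a≤c, −a<b≤a
well minimum = a = 12

12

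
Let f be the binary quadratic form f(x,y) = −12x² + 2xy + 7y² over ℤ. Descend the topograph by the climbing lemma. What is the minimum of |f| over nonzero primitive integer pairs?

descent: ρ → (7,12,-7)  [lands on river]
river: ρ → (-7,16,3)
river: ρ → (3,14,-12)
river: ρ → (-12,10,5)
river: ρ → (5,10,-12)
river: ρ → (-12,14,3)
river: ρ → (3,16,-7)
river: ρ → (-7,12,7)
river: ρ → (7,16,-3)
river: ρ → (-3,14,12)
river: ρ → (12,10,-5)
river: ρ → (-5,10,12)
river: ρ → (12,14,-3)
river: ρ → (-3,16,7)
closes: descent 1, river 14
min |a| on river = 3

3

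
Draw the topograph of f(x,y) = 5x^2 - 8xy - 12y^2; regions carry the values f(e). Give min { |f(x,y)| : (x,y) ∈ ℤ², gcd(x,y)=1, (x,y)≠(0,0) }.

descent: ρ → (-12,8,5)  [lands on river]
river: ρ → (5,12,-8)
river: ρ → (-8,4,9)
river: ρ → (9,14,-3)
river: ρ → (-3,16,4)
river: ρ → (4,16,-3)
river: ρ → (-3,14,9)
river: ρ → (9,4,-8)
river: ρ → (-8,12,5)
river: ρ → (5,8,-12)
river: ρ → (-12,16,1)
river: ρ → (1,16,-12)
closes: descent 1, river 12
min |a| on river = 1

1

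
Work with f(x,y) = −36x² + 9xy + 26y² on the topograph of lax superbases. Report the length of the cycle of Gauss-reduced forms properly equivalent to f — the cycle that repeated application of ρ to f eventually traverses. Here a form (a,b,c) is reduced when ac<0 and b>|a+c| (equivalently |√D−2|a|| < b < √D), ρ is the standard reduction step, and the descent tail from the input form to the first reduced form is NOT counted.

D = 3825, ⌊√D⌋ = 61
descent: ρ → (26,43,-19)  [lands on river]
river: ρ → (-19,33,36)
river: ρ → (36,39,-16)
river: ρ → (-16,57,9)
river: ρ → (9,51,-34)
river: ρ → (-34,17,26)
river: ρ → (26,35,-25)
river: ρ → (-25,15,36)
river: ρ → (36,57,-4)
river: ρ → (-4,55,50)
river: ρ → (50,45,-9)
river: ρ → (-9,45,50)
river: ρ → (50,55,-4)
river: ρ → (-4,57,36)
river: ρ → (36,15,-25)
river: ρ → (-25,35,26)
river: ρ → (26,17,-34)
river: ρ → (-34,51,9)
river: ρ → (9,57,-16)
river: ρ → (-16,39,36)
river: ρ → (36,33,-19)
river: ρ → (-19,43,26)
river: ρ → (26,61,-1)
river: ρ → (-1,61,26)
ρ-cycle length = 24 (tail of 1 descent step not counted)

24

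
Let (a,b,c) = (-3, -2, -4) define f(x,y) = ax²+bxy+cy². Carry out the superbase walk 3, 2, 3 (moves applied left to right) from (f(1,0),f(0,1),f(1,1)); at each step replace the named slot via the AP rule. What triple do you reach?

start (-3,-4,-9) = (f(1,0),f(0,1),f(1,1))
replace slot 3: 2·((-3)+(-4)) − (-9) = -5 → (-3,-4,-5)
replace slot 2: 2·((-3)+(-5)) − (-4) = -12 → (-3,-12,-5)
replace slot 3: 2·((-3)+(-12)) − (-5) = -25 → (-3,-12,-25)

-3,-12,-25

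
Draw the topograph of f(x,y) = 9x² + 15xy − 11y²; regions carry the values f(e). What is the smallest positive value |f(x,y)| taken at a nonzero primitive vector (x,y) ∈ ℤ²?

river: ρ → (-11,7,13)
river: ρ → (13,19,-5)
river: ρ → (-5,21,9)
river: ρ → (9,15,-11)
closes: descent 0, river 4
min |a| on river = 5

5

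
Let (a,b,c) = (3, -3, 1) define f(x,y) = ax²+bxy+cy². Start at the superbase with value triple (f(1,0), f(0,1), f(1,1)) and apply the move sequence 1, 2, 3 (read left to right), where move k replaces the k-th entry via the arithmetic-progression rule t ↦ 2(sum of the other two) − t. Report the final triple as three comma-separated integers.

start (3,1,1) = (f(1,0),f(0,1),f(1,1))
replace slot 1: 2·(1+1) − 3 = 1 → (1,1,1)
replace slot 2: 2·(1+1) − 1 = 3 → (1,3,1)
replace slot 3: 2·(1+3) − 1 = 7 → (1,3,7)

1,3,7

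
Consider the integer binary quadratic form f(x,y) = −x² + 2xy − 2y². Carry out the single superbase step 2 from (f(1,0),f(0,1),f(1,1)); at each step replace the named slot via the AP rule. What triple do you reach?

start (-1,-2,-1) = (f(1,0),f(0,1),f(1,1))
replace slot 2: 2·((-1)+(-1)) − (-2) = -2 → (-1,-2,-1)

-1,-2,-1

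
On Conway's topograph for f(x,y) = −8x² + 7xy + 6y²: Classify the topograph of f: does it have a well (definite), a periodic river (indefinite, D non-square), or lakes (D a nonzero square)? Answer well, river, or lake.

D = b²−4ac = 7² − 4·(-8)·6 = 241
D > 0 non-square ⇒ indefinite ⇒ periodic river

river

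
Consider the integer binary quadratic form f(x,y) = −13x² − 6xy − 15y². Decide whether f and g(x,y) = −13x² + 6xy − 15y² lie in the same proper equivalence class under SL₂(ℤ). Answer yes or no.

D₁ = -744, D₂ = -744
f is negative-definite; reduce −f:
−f: reduced (well bottom): (13,6,15) with a≤c, −a<b≤a
flip sign back: reduced form of f is (-13,-6,-15)
g is negative-definite; reduce −g:
−g: reduced (well bottom): (13,-6,15) with a≤c, −a<b≤a
flip sign back: reduced form of g is (-13,6,-15)
reduced forms (-13, -6, -15) vs (-13, 6, -15) ⇒ inequivalent

no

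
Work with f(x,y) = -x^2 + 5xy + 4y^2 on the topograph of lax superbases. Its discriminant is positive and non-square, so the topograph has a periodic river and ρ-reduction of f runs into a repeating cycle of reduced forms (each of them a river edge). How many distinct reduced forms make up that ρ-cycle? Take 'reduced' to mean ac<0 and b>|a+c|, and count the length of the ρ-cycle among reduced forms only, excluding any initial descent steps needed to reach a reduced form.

D = 41, ⌊√D⌋ = 6
river: ρ → (4,3,-2)
river: ρ → (-2,5,2)
river: ρ → (2,3,-4)
river: ρ → (-4,5,1)
river: ρ → (1,5,-4)
river: ρ → (-4,3,2)
river: ρ → (2,5,-2)
river: ρ → (-2,3,4)
river: ρ → (4,5,-1)
river: ρ → (-1,5,4)
ρ-cycle length = 10 (tail of 0 descent steps not counted)

10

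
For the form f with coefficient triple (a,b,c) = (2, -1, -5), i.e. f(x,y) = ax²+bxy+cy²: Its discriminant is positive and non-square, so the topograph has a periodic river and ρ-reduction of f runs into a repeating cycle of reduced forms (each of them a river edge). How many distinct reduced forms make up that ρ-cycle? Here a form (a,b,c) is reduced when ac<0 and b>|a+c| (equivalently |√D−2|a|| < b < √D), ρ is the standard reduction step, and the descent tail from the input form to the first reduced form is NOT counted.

D = 41, ⌊√D⌋ = 6
descent: ρ → (-5,1,2)
descent: ρ → (2,3,-4)  [lands on river]
river: ρ → (-4,5,1)
river: ρ → (1,5,-4)
river: ρ → (-4,3,2)
river: ρ → (2,5,-2)
river: ρ → (-2,3,4)
river: ρ → (4,5,-1)
river: ρ → (-1,5,4)
river: ρ → (4,3,-2)
river: ρ → (-2,5,2)
ρ-cycle length = 10 (tail of 2 descent steps not counted)

10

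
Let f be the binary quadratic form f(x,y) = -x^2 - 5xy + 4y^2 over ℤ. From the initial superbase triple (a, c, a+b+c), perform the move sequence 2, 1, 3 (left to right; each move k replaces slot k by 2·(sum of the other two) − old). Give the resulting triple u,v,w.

start (-1,4,-2) = (f(1,0),f(0,1),f(1,1))
replace slot 2: 2·((-1)+(-2)) − 4 = -10 → (-1,-10,-2)
replace slot 1: 2·((-10)+(-2)) − (-1) = -23 → (-23,-10,-2)
replace slot 3: 2·((-23)+(-10)) − (-2) = -64 → (-23,-10,-64)

-23,-10,-64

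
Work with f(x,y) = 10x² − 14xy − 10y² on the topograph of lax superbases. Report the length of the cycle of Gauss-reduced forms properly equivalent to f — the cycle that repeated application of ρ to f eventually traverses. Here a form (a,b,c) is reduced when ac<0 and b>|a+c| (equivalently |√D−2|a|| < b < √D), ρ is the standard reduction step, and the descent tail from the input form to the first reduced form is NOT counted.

D = 596, ⌊√D⌋ = 24
descent: ρ → (-10,14,10)  [lands on river]
river: ρ → (10,6,-14)
river: ρ → (-14,22,2)
river: ρ → (2,22,-14)
river: ρ → (-14,6,10)
river: ρ → (10,14,-10)
river: ρ → (-10,6,14)
river: ρ → (14,22,-2)
river: ρ → (-2,22,14)
river: ρ → (14,6,-10)
ρ-cycle length = 10 (tail of 1 descent step not counted)

10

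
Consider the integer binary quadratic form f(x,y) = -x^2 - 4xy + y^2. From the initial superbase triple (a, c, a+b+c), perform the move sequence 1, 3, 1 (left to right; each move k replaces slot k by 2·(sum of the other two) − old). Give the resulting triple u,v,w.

start (-1,1,-4) = (f(1,0),f(0,1),f(1,1))
replace slot 1: 2·(1+(-4)) − (-1) = -5 → (-5,1,-4)
replace slot 3: 2·((-5)+1) − (-4) = -4 → (-5,1,-4)
replace slot 1: 2·(1+(-4)) − (-5) = -1 → (-1,1,-4)

-1,1,-4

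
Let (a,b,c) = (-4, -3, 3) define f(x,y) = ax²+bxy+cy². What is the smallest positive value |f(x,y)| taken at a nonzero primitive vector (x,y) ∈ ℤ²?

descent: ρ → (3,3,-4)  [lands on river]
river: ρ → (-4,5,2)
river: ρ → (2,7,-1)
river: ρ → (-1,7,2)
river: ρ → (2,5,-4)
river: ρ → (-4,3,3)
closes: descent 1, river 6
min |a| on river = 1

1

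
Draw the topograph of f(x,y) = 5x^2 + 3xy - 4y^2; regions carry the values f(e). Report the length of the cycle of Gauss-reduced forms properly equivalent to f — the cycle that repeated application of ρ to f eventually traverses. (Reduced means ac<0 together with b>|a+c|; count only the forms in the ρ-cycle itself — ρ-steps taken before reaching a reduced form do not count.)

D = 89, ⌊√D⌋ = 9
river: ρ → (-4,5,4)
river: ρ → (4,3,-5)
river: ρ → (-5,7,2)
river: ρ → (2,9,-1)
river: ρ → (-1,9,2)
river: ρ → (2,7,-5)
river: ρ → (-5,3,4)
river: ρ → (4,5,-4)
river: ρ → (-4,3,5)
river: ρ → (5,7,-2)
river: ρ → (-2,9,1)
river: ρ → (1,9,-2)
river: ρ → (-2,7,5)
river: ρ → (5,3,-4)
ρ-cycle length = 14 (tail of 0 descent steps not counted)

14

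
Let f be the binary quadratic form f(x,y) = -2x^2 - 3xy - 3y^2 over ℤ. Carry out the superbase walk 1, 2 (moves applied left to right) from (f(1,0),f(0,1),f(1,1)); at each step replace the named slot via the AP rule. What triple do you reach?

start (-2,-3,-8) = (f(1,0),f(0,1),f(1,1))
replace slot 1: 2·((-3)+(-8)) − (-2) = -20 → (-20,-3,-8)
replace slot 2: 2·((-20)+(-8)) − (-3) = -53 → (-20,-53,-8)

-20,-53,-8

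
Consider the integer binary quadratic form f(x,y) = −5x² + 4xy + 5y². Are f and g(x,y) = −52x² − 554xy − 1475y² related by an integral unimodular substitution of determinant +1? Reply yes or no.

D₁ = 116, D₂ = 116
river cycle of f (length 10): (5, 6, -4), (-4, 10, 1), (1, 10, -4), (-4, 6, 5), (5, 4, -5), (-5, 6, 4), (4, 10, -1), (-1, 10, 4), (4, 6, -5), (-5, 4, 5)
river cycle of g (length 10): (-5, 4, 5), (5, 6, -4), (-4, 10, 1), (1, 10, -4), (-4, 6, 5), (5, 4, -5), (-5, 6, 4), (4, 10, -1), (-1, 10, 4), (4, 6, -5)
cycles coincide ⇒ equivalent

yes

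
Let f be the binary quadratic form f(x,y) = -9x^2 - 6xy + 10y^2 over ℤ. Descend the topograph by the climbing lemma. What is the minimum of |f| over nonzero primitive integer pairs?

descent: ρ → (10,6,-9)  [lands on river]
river: ρ → (-9,12,7)
river: ρ → (7,16,-5)
river: ρ → (-5,14,10)
closes: descent 1, river 4
min |a| on river = 5

5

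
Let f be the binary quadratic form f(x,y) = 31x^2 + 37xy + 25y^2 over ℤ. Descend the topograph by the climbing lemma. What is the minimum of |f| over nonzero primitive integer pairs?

translate: b→-25 (≡37 mod 62), so (31,37,25)→(31,-25,19)
flip: (31,-25,19)→(19,25,31)
translate: b→-13 (≡25 mod 38), so (19,25,31)→(19,-13,25)
reduced (well bottom): (19,-13,25) with a≤c, −a<b≤a
well minimum = a = 19

19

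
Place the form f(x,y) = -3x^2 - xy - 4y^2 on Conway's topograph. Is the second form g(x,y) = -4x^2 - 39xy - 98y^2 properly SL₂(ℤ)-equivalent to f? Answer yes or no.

D₁ = -47, D₂ = -47
f is negative-definite; reduce −f:
−f: reduced (well bottom): (3,1,4) with a≤c, −a<b≤a
flip sign back: reduced form of f is (-3,-1,-4)
g is negative-definite; reduce −g:
−g: translate: b→-1 (≡39 mod 8), so (4,39,98)→(4,-1,3)
−g: flip: (4,-1,3)→(3,1,4)
−g: reduced (well bottom): (3,1,4) with a≤c, −a<b≤a
flip sign back: reduced form of g is (-3,-1,-4)
reduced forms (-3, -1, -4) vs (-3, -1, -4) ⇒ equivalent

yes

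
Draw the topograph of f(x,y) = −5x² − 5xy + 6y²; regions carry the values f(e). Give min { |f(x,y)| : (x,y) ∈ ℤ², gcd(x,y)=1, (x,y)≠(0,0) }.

descent: ρ → (6,5,-5)  [lands on river]
river: ρ → (-5,5,6)
river: ρ → (6,7,-4)
river: ρ → (-4,9,4)
river: ρ → (4,7,-6)
river: ρ → (-6,5,5)
river: ρ → (5,5,-6)
river: ρ → (-6,7,4)
river: ρ → (4,9,-4)
river: ρ → (-4,7,6)
closes: descent 1, river 10
min |a| on river = 4

4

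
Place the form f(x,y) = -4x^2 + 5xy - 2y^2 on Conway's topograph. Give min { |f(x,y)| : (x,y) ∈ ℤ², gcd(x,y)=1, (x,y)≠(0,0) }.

translate: b→3 (≡-5 mod 8), so (4,-5,2)→(4,3,1)
flip: (4,3,1)→(1,-3,4)
translate: b→1 (≡-3 mod 2), so (1,-3,4)→(1,1,2)
reduced (well bottom): (1,1,2) with a≤c, −a<b≤a
well minimum |f| = |-1| = 1 (negative-definite)

1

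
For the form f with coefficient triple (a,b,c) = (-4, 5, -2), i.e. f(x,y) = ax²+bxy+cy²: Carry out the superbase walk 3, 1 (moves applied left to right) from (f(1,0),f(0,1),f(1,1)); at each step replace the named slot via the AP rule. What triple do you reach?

start (-4,-2,-1) = (f(1,0),f(0,1),f(1,1))
replace slot 3: 2·((-4)+(-2)) − (-1) = -11 → (-4,-2,-11)
replace slot 1: 2·((-2)+(-11)) − (-4) = -22 → (-22,-2,-11)

-22,-2,-11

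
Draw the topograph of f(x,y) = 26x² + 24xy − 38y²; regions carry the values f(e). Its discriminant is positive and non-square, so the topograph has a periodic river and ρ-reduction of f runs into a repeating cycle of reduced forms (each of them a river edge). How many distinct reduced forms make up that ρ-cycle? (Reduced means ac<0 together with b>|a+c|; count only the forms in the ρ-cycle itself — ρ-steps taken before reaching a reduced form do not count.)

D = 4528, ⌊√D⌋ = 67
river: ρ → (-38,52,12)
river: ρ → (12,44,-54)
river: ρ → (-54,64,2)
river: ρ → (2,64,-54)
river: ρ → (-54,44,12)
river: ρ → (12,52,-38)
river: ρ → (-38,24,26)
river: ρ → (26,28,-36)
river: ρ → (-36,44,18)
river: ρ → (18,64,-6)
river: ρ → (-6,56,58)
river: ρ → (58,60,-4)
river: ρ → (-4,60,58)
river: ρ → (58,56,-6)
river: ρ → (-6,64,18)
river: ρ → (18,44,-36)
river: ρ → (-36,28,26)
river: ρ → (26,24,-38)
ρ-cycle length = 18 (tail of 0 descent steps not counted)

18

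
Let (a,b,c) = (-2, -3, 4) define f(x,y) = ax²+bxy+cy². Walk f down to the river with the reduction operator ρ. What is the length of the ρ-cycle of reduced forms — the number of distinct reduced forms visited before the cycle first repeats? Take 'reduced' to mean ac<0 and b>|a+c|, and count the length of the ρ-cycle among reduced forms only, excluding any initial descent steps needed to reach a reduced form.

D = 41, ⌊√D⌋ = 6
descent: ρ → (4,3,-2)  [lands on river]
river: ρ → (-2,5,2)
river: ρ → (2,3,-4)
river: ρ → (-4,5,1)
river: ρ → (1,5,-4)
river: ρ → (-4,3,2)
river: ρ → (2,5,-2)
river: ρ → (-2,3,4)
river: ρ → (4,5,-1)
river: ρ → (-1,5,4)
ρ-cycle length = 10 (tail of 1 descent step not counted)

10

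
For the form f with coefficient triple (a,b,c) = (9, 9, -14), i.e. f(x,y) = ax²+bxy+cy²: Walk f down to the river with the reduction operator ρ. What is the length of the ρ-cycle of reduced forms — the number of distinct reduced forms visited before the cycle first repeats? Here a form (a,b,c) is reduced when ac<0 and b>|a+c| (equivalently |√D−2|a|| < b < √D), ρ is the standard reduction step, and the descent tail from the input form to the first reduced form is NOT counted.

D = 585, ⌊√D⌋ = 24
river: ρ → (-14,19,4)
river: ρ → (4,21,-9)
river: ρ → (-9,15,10)
river: ρ → (10,5,-14)
river: ρ → (-14,23,1)
river: ρ → (1,23,-14)
river: ρ → (-14,5,10)
river: ρ → (10,15,-9)
river: ρ → (-9,21,4)
river: ρ → (4,19,-14)
river: ρ → (-14,9,9)
river: ρ → (9,9,-14)
ρ-cycle length = 12 (tail of 0 descent steps not counted)

12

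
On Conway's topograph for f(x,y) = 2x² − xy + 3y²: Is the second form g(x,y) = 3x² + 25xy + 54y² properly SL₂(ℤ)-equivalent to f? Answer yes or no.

D₁ = -23, D₂ = -23
f: reduced (well bottom): (2,-1,3) with a≤c, −a<b≤a
g: translate: b→1 (≡25 mod 6), so (3,25,54)→(3,1,2)
g: flip: (3,1,2)→(2,-1,3)
g: reduced (well bottom): (2,-1,3) with a≤c, −a<b≤a
reduced forms (2, -1, 3) vs (2, -1, 3) ⇒ equivalent

yes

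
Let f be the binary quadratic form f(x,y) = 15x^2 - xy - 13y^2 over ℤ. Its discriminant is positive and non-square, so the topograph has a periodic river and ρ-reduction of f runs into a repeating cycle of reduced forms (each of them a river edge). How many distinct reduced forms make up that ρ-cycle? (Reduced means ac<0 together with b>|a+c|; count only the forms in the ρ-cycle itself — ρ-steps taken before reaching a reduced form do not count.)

D = 781, ⌊√D⌋ = 27
descent: ρ → (-13,27,1)  [lands on river]
river: ρ → (1,27,-13)
river: ρ → (-13,25,3)
river: ρ → (3,23,-21)
river: ρ → (-21,19,5)
river: ρ → (5,21,-17)
river: ρ → (-17,13,9)
river: ρ → (9,23,-7)
river: ρ → (-7,19,15)
river: ρ → (15,11,-11)
river: ρ → (-11,11,15)
river: ρ → (15,19,-7)
river: ρ → (-7,23,9)
river: ρ → (9,13,-17)
river: ρ → (-17,21,5)
river: ρ → (5,19,-21)
river: ρ → (-21,23,3)
river: ρ → (3,25,-13)
ρ-cycle length = 18 (tail of 1 descent step not counted)

18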